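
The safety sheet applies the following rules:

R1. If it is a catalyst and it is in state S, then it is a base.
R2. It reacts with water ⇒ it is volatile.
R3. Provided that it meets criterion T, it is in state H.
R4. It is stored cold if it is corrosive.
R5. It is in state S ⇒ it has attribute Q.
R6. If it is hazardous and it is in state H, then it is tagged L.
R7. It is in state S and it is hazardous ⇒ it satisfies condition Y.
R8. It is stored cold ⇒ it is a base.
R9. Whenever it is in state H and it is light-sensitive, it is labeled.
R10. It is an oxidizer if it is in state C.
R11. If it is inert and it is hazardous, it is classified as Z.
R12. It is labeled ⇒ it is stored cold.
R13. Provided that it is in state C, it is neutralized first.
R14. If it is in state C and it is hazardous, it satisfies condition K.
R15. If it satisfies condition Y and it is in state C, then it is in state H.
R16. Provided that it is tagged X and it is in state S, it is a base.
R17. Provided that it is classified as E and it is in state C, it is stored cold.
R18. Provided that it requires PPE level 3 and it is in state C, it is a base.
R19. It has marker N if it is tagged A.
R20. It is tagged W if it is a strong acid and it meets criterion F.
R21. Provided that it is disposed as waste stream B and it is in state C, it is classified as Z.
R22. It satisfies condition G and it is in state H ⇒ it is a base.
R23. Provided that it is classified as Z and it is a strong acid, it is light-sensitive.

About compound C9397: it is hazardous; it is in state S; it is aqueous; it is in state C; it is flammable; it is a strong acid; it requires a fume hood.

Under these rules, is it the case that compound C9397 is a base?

No

Forward chaining from the given facts derives: has attribute Q, satisfies condition Y, is an oxidizer, is neutralized first, satisfies condition K, is in state H, is tagged L.
Rules concluding "it is a base": R1 needs "it is a catalyst"; R8 needs "it is stored cold"; R16 needs "it is tagged X"; R18 needs "it requires PPE level 3"; R22 needs "it satisfies condition G" — none of these are established.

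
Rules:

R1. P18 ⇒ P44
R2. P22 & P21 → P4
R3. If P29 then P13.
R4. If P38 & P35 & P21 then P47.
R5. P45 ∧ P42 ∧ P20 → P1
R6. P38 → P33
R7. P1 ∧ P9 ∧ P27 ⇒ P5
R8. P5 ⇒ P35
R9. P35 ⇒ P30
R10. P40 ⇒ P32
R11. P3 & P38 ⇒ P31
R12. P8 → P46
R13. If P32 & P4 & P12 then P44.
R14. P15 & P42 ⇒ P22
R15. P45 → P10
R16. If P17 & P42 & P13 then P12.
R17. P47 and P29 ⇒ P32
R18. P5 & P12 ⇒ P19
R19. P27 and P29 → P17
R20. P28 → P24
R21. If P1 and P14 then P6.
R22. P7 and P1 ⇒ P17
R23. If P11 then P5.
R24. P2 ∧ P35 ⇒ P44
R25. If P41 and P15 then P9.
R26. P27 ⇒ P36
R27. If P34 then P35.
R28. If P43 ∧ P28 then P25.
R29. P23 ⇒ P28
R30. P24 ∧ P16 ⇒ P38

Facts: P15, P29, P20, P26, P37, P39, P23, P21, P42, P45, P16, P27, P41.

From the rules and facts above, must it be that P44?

P13  (by R3: P29)
P1  (by R5: P45, P42, P20)
P22  (by R14: P15, P42)
P17  (by R19: P27, P29)
P9  (by R25: P41, P15)
P28  (by R29: P23)
P4  (by R2: P22, P21)
P5  (by R7: P1, P9, P27)
P35  (by R8: P5)
P12  (by R16: P17, P42, P13)
P24  (by R20: P28)
P38  (by R30: P24, P16)
P47  (by R4: P38, P35, P21)
P32  (by R17: P47, P29)
P44  (by R13: P32, P4, P12)

Yes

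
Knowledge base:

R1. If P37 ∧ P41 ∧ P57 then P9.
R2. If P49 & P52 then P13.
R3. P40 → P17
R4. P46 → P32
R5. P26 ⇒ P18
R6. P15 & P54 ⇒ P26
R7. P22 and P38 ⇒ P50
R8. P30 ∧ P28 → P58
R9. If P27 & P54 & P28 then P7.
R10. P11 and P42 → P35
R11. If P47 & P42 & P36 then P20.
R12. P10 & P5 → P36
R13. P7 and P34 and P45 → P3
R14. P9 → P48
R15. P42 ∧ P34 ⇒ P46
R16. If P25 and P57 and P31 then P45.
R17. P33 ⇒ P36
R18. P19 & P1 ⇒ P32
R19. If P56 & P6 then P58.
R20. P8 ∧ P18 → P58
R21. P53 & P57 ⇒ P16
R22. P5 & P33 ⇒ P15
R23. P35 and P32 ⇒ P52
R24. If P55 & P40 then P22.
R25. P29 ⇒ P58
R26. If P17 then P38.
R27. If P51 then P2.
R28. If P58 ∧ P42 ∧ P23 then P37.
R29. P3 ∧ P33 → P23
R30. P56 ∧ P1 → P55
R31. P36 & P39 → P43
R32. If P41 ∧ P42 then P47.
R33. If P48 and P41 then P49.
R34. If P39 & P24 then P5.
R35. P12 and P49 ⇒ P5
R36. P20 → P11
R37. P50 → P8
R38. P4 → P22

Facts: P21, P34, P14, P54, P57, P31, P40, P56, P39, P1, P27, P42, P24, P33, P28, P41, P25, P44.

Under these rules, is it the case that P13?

Yes

P17  (by R3: P40)
P7  (by R9: P27, P54, P28)
P46  (by R15: P42, P34)
P45  (by R16: P25, P57, P31)
P36  (by R17: P33)
P38  (by R26: P17)
P55  (by R30: P56, P1)
P47  (by R32: P41, P42)
P5  (by R34: P39, P24)
P32  (by R4: P46)
P20  (by R11: P47, P42, P36)
P3  (by R13: P7, P34, P45)
P15  (by R22: P5, P33)
P22  (by R24: P55, P40)
P23  (by R29: P3, P33)
P11  (by R36: P20)
P26  (by R6: P15, P54)
P50  (by R7: P22, P38)
P35  (by R10: P11, P42)
P52  (by R23: P35, P32)
P8  (by R37: P50)
P18  (by R5: P26)
P58  (by R20: P8, P18)
P37  (by R28: P58, P42, P23)
P9  (by R1: P37, P41, P57)
P48  (by R14: P9)
P49  (by R33: P48, P41)
P13  (by R2: P49, P52)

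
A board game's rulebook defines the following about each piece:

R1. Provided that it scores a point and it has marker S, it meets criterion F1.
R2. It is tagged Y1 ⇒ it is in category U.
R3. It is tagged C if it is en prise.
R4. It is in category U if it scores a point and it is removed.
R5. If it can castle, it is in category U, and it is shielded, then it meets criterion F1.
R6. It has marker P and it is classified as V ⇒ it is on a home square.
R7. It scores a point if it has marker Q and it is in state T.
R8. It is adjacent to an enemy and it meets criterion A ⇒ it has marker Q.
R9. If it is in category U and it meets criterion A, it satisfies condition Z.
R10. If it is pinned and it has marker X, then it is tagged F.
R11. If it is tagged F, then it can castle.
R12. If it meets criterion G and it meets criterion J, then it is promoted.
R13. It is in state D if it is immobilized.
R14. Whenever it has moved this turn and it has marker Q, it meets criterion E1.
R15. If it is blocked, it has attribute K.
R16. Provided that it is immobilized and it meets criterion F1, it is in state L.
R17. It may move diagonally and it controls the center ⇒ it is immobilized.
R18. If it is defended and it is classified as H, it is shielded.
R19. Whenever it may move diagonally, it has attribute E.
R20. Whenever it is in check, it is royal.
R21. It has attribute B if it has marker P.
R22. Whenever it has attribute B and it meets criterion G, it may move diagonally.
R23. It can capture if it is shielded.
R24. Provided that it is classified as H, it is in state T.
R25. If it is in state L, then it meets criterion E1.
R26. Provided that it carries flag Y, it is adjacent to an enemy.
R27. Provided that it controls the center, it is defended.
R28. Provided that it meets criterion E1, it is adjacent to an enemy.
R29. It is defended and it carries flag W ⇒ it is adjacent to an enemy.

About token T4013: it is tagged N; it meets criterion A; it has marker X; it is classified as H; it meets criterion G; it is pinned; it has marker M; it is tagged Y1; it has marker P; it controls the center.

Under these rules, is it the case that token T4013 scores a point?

Yes

By R2 (it is tagged Y1): it is in category U.
By R10 (it is pinned, it has marker X): it is tagged F.
By R11 (it is tagged F): it can castle.
By R21 (it has marker P): it has attribute B.
By R22 (it has attribute B, it meets criterion G): it may move diagonally.
By R24 (it is classified as H): it is in state T.
By R27 (it controls the center): it is defended.
By R17 (it may move diagonally, it controls the center): it is immobilized.
By R18 (it is defended, it is classified as H): it is shielded.
By R5 (it can castle, it is in category U, it is shielded): it meets criterion F1.
By R16 (it is immobilized, it meets criterion F1): it is in state L.
By R25 (it is in state L): it meets criterion E1.
By R28 (it meets criterion E1): it is adjacent to an enemy.
By R8 (it is adjacent to an enemy, it meets criterion A): it has marker Q.
By R7 (it has marker Q, it is in state T): it scores a point.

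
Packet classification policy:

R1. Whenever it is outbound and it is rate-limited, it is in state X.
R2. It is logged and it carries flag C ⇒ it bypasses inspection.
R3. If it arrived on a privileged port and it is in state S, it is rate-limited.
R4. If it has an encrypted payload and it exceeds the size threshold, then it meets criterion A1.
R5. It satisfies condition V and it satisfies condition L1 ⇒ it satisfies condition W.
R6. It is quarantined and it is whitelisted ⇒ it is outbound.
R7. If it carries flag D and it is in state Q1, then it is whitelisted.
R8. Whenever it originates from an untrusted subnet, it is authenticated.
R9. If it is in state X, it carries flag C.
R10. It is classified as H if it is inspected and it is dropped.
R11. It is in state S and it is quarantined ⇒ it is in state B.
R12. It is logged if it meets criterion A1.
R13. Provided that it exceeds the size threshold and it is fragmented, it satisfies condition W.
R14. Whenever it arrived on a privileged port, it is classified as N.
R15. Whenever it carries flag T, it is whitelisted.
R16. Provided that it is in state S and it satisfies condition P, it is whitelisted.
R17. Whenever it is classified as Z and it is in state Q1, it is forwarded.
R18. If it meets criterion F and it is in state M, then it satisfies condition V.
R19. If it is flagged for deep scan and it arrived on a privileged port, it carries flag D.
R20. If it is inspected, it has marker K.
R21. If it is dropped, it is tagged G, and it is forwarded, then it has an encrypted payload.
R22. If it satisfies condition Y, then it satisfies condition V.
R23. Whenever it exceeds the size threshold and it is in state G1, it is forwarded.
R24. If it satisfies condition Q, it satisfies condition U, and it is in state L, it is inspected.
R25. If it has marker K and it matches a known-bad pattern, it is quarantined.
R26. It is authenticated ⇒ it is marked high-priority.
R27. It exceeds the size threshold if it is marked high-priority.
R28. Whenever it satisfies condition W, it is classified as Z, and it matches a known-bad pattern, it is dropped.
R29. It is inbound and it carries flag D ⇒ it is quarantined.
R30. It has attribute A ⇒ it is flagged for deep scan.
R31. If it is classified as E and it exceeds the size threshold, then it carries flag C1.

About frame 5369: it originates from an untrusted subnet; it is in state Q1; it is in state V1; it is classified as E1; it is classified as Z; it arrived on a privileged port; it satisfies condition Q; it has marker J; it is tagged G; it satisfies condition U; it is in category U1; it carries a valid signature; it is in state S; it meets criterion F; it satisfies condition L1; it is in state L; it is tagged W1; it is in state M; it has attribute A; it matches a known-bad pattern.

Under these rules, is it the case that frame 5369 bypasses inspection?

By R3 (it arrived on a privileged port, it is in state S): it is rate-limited.
By R8 (it originates from an untrusted subnet): it is authenticated.
By R17 (it is classified as Z, it is in state Q1): it is forwarded.
By R18 (it meets criterion F, it is in state M): it satisfies condition V.
By R24 (it satisfies condition Q, it satisfies condition U, it is in state L): it is inspected.
By R26 (it is authenticated): it is marked high-priority.
By R27 (it is marked high-priority): it exceeds the size threshold.
By R30 (it has attribute A): it is flagged for deep scan.
By R5 (it satisfies condition V, it satisfies condition L1): it satisfies condition W.
By R19 (it is flagged for deep scan, it arrived on a privileged port): it carries flag D.
By R20 (it is inspected): it has marker K.
By R25 (it has marker K, it matches a known-bad pattern): it is quarantined.
By R28 (it satisfies condition W, it is classified as Z, it matches a known-bad pattern): it is dropped.
By R7 (it carries flag D, it is in state Q1): it is whitelisted.
By R21 (it is dropped, it is tagged G, it is forwarded): it has an encrypted payload.
By R4 (it has an encrypted payload, it exceeds the size threshold): it meets criterion A1.
By R6 (it is quarantined, it is whitelisted): it is outbound.
By R12 (it meets criterion A1): it is logged.
By R1 (it is outbound, it is rate-limited): it is in state X.
By R9 (it is in state X): it carries flag C.
By R2 (it is logged, it carries flag C): it bypasses inspection.

Yes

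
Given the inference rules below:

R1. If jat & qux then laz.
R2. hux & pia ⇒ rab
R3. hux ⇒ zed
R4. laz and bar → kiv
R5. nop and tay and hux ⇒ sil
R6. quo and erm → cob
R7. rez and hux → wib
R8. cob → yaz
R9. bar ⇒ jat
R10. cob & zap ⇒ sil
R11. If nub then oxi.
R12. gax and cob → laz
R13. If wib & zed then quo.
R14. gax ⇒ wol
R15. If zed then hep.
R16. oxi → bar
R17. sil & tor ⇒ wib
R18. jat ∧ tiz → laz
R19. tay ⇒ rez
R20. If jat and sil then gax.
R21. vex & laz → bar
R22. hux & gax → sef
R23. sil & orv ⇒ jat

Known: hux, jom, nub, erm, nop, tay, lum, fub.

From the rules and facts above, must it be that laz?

Yes

zed  (by R3: hux)
sil  (by R5: nop, tay, hux)
oxi  (by R11: nub)
bar  (by R16: oxi)
rez  (by R19: tay)
wib  (by R7: rez, hux)
jat  (by R9: bar)
quo  (by R13: wib, zed)
gax  (by R20: jat, sil)
cob  (by R6: quo, erm)
laz  (by R12: gax, cob)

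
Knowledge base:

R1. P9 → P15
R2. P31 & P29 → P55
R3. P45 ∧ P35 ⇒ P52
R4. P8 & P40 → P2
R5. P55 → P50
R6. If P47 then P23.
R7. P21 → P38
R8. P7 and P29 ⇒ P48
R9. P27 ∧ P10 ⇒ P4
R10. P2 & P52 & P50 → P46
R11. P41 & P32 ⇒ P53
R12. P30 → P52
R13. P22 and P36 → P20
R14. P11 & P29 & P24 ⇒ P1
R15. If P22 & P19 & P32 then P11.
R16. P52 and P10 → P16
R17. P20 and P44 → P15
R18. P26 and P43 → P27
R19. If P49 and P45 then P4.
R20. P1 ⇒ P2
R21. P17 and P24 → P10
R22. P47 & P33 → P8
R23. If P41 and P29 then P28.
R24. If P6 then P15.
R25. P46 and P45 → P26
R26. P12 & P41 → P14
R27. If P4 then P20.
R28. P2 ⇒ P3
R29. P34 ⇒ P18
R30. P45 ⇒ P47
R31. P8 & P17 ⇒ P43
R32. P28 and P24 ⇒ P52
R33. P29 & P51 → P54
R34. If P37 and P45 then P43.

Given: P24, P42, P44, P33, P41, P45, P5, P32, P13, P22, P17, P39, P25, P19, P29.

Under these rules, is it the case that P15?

No

Forward chaining from the given facts derives: P53, P11, P10, P28, P47, P52, P23, P1, P16, P2, P8, P3, P43.
Rules concluding P15: R1 needs P9; R17 needs P20; R24 needs P6 — none of these are established.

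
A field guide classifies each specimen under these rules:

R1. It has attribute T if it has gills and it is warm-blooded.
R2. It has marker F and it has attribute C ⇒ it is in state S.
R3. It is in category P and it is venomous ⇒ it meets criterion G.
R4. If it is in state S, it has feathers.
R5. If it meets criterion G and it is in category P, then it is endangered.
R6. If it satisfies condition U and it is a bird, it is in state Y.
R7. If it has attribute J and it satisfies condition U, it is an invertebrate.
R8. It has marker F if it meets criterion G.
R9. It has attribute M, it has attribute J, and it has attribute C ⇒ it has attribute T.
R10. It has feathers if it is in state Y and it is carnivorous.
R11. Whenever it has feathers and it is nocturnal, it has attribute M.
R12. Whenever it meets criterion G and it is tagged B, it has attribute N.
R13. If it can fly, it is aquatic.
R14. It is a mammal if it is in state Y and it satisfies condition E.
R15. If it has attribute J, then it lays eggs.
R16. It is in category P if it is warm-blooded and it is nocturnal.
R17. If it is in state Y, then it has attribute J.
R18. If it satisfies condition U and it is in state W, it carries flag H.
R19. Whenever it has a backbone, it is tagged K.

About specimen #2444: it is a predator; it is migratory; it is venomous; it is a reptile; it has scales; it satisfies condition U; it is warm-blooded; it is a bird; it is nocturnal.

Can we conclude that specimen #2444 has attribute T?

No

Forward chaining from the given facts derives: is in state Y, is in category P, has attribute J, meets criterion G, is endangered, is an invertebrate, has marker F, lays eggs.
Rules concluding "it has attribute T": R1 needs "it has gills"; R9 needs "it has attribute M" — none of these are established.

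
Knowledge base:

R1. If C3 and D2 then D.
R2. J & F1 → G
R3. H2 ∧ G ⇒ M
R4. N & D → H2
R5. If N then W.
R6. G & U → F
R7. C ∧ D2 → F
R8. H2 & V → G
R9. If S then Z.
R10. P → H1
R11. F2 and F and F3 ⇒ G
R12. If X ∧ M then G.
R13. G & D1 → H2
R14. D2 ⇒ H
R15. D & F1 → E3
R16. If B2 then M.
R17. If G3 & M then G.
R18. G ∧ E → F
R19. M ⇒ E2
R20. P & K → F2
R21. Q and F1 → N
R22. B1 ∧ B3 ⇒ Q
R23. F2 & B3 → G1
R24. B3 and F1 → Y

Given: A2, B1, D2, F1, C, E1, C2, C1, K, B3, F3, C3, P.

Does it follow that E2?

Yes

D  (by R1: C3, D2)
F  (by R7: C, D2)
F2  (by R20: P, K)
Q  (by R22: B1, B3)
G  (by R11: F2, F, F3)
N  (by R21: Q, F1)
H2  (by R4: N, D)
M  (by R3: H2, G)
E2  (by R19: M)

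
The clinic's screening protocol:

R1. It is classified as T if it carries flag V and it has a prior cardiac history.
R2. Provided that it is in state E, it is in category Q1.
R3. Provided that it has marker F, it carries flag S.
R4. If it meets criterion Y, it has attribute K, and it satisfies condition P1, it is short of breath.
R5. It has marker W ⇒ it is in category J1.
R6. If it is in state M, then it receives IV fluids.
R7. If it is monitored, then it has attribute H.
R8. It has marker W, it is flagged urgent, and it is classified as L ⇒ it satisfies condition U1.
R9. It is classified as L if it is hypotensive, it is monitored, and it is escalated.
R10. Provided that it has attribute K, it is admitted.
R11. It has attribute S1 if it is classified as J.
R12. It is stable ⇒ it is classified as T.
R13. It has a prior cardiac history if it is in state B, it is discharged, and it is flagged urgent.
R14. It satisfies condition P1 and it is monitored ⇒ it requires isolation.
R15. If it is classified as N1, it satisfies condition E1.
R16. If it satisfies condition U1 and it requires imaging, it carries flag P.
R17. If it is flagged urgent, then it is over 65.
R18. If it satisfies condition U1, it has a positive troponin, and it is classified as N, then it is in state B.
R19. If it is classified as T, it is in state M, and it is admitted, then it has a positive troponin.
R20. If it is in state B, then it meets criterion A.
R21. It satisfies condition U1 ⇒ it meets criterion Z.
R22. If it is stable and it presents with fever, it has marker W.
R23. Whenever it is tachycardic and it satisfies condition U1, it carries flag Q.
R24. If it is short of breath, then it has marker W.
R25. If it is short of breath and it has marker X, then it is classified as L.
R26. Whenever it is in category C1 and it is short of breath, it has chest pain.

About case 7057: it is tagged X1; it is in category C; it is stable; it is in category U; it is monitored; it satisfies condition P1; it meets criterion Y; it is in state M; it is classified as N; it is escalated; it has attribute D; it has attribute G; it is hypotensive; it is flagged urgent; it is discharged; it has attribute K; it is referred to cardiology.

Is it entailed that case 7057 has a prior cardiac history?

Yes

By R4 (it meets criterion Y, it has attribute K, it satisfies condition P1): it is short of breath.
By R9 (it is hypotensive, it is monitored, it is escalated): it is classified as L.
By R10 (it has attribute K): it is admitted.
By R12 (it is stable): it is classified as T.
By R19 (it is classified as T, it is in state M, it is admitted): it has a positive troponin.
By R24 (it is short of breath): it has marker W.
By R8 (it has marker W, it is flagged urgent, it is classified as L): it satisfies condition U1.
By R18 (it satisfies condition U1, it has a positive troponin, it is classified as N): it is in state B.
By R13 (it is in state B, it is discharged, it is flagged urgent): it has a prior cardiac history.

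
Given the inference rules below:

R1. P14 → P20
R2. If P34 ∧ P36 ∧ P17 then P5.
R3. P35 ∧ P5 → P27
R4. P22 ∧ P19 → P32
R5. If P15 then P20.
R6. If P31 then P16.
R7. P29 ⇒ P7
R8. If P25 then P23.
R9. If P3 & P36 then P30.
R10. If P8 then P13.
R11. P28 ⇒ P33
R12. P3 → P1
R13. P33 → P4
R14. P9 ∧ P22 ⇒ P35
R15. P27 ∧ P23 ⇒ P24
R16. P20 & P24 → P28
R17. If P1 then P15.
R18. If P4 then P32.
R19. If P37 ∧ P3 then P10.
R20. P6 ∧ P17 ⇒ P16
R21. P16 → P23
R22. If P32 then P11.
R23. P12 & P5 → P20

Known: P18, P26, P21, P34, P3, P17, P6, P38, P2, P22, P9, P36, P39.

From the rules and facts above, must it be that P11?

Yes

P5  (by R2: P34, P36, P17)
P1  (by R12: P3)
P35  (by R14: P9, P22)
P15  (by R17: P1)
P16  (by R20: P6, P17)
P23  (by R21: P16)
P27  (by R3: P35, P5)
P20  (by R5: P15)
P24  (by R15: P27, P23)
P28  (by R16: P20, P24)
P33  (by R11: P28)
P4  (by R13: P33)
P32  (by R18: P4)
P11  (by R22: P32)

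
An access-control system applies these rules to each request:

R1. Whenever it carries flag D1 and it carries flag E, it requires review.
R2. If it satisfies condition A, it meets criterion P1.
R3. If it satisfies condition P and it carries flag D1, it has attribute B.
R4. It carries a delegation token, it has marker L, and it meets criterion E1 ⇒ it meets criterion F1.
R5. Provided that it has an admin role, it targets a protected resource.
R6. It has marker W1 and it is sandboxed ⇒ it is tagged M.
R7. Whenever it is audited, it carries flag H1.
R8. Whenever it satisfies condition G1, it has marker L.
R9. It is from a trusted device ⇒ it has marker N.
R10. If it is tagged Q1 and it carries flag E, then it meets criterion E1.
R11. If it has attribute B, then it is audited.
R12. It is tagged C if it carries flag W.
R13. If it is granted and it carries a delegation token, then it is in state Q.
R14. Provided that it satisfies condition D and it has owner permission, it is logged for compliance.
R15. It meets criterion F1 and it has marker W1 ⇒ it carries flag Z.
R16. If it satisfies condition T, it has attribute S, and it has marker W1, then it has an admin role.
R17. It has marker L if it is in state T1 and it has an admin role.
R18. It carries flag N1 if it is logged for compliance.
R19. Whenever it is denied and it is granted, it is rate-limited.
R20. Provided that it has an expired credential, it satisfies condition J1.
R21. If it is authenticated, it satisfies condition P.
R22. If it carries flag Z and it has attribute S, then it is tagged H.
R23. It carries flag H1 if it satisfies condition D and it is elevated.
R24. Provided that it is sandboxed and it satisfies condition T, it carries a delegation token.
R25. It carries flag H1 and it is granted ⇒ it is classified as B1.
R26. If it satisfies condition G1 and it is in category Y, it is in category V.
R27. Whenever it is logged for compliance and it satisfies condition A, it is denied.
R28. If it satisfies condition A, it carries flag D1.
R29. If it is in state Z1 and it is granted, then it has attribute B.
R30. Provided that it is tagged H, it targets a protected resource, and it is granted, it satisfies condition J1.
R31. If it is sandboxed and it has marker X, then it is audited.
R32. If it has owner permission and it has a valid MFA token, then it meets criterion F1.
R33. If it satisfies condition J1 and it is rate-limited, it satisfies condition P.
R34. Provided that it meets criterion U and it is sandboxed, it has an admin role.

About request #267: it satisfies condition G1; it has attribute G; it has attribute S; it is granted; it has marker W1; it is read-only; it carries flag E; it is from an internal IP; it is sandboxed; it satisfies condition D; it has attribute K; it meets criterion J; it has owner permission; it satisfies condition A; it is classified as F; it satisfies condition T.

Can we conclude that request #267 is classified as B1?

No

Forward chaining from the given facts derives: meets criterion P1, is tagged M, has marker L, is logged for compliance, has an admin role, carries flag N1, carries a delegation token, is denied, carries flag D1, requires review, targets a protected resource, is in state Q, is rate-limited.
The only rule concluding "it is classified as B1" is R25, which needs "it carries flag H1"; that is never established.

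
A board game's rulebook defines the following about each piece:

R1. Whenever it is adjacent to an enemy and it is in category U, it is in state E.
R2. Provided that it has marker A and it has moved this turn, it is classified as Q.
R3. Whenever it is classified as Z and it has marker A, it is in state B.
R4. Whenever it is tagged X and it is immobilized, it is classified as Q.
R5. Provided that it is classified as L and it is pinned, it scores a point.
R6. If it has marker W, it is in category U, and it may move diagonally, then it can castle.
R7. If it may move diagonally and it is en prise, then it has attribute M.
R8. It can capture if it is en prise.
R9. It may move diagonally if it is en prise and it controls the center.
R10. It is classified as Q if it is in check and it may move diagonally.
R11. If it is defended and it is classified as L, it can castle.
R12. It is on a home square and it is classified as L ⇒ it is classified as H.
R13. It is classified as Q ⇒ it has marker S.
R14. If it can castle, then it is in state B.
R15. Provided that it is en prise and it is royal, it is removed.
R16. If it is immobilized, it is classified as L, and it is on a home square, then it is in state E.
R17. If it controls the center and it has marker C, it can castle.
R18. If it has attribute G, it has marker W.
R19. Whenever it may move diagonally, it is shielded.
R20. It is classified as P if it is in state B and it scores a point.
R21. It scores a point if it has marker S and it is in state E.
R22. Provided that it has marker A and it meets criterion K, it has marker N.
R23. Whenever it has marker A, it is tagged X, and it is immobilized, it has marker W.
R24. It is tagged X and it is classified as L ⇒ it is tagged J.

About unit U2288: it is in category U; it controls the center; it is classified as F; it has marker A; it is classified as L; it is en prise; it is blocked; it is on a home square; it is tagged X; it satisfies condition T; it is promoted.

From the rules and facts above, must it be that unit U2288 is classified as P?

No

Forward chaining from the given facts derives: can capture, may move diagonally, is classified as H, is shielded, is tagged J, has attribute M.
The only rule concluding "it is classified as P" is R20, which needs "it is in state B"; that is never established.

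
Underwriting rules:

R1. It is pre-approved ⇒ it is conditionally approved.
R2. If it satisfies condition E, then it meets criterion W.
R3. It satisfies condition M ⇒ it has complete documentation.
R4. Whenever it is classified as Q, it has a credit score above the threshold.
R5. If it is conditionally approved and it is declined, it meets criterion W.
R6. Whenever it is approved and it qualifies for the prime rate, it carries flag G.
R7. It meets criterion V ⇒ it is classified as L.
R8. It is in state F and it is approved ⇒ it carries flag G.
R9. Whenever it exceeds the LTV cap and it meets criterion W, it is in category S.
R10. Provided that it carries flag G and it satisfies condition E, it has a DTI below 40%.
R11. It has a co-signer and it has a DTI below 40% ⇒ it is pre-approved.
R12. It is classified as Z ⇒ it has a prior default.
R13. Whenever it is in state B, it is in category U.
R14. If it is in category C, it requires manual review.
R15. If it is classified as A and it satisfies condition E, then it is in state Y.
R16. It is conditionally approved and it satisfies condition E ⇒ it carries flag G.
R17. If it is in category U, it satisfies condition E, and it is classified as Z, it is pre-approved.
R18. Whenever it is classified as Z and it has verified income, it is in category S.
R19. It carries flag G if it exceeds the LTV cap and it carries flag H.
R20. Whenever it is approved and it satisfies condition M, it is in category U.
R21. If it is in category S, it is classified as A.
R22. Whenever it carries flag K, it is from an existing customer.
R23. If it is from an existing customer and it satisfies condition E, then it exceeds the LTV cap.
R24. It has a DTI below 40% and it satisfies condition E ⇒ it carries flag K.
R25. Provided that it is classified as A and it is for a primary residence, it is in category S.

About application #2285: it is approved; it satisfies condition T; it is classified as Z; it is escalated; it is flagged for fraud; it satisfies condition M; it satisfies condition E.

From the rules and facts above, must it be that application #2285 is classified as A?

By R2 (it satisfies condition E): it meets criterion W.
By R20 (it is approved, it satisfies condition M): it is in category U.
By R17 (it is in category U, it satisfies condition E, it is classified as Z): it is pre-approved.
By R1 (it is pre-approved): it is conditionally approved.
By R16 (it is conditionally approved, it satisfies condition E): it carries flag G.
By R10 (it carries flag G, it satisfies condition E): it has a DTI below 40%.
By R24 (it has a DTI below 40%, it satisfies condition E): it carries flag K.
By R22 (it carries flag K): it is from an existing customer.
By R23 (it is from an existing customer, it satisfies condition E): it exceeds the LTV cap.
By R9 (it exceeds the LTV cap, it meets criterion W): it is in category S.
By R21 (it is in category S): it is classified as A.

Yes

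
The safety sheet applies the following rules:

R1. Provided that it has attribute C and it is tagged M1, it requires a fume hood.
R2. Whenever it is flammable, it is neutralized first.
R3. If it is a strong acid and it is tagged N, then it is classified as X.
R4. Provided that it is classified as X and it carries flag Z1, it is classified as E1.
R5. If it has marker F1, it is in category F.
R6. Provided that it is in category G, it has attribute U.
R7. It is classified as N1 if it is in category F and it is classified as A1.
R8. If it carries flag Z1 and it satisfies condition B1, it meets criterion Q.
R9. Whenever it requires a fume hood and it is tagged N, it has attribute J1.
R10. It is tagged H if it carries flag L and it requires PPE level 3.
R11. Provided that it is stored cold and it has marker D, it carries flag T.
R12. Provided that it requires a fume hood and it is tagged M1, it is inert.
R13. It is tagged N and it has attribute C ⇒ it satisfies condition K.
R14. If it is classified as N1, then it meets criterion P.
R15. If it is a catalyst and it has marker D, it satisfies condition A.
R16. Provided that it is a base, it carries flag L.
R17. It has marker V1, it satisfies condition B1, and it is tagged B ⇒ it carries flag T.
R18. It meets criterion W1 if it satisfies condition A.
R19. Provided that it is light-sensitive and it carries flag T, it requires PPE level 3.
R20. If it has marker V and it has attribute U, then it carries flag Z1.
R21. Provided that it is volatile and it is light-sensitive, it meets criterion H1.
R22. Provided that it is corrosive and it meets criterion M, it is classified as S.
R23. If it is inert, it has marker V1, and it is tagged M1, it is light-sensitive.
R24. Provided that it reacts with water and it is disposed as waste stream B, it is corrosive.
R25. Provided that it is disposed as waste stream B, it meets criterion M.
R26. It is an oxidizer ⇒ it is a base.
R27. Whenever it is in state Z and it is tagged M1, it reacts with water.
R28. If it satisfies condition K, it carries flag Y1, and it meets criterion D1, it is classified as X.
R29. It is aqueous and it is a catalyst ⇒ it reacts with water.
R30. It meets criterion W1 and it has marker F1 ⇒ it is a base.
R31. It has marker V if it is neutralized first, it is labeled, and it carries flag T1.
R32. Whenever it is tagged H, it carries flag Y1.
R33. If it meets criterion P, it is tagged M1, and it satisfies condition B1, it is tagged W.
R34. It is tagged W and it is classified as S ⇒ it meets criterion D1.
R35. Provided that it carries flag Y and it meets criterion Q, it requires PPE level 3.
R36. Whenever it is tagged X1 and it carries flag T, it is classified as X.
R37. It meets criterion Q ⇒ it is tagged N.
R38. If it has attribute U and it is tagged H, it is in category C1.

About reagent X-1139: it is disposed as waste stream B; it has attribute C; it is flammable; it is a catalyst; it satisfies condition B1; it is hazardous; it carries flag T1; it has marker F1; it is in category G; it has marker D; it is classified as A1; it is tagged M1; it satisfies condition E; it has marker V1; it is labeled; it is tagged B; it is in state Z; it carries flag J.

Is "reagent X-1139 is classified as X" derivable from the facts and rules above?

By R1 (it has attribute C, it is tagged M1): it requires a fume hood.
By R2 (it is flammable): it is neutralized first.
By R5 (it has marker F1): it is in category F.
By R6 (it is in category G): it has attribute U.
By R7 (it is in category F, it is classified as A1): it is classified as N1.
By R12 (it requires a fume hood, it is tagged M1): it is inert.
By R14 (it is classified as N1): it meets criterion P.
By R15 (it is a catalyst, it has marker D): it satisfies condition A.
By R17 (it has marker V1, it satisfies condition B1, it is tagged B): it carries flag T.
By R18 (it satisfies condition A): it meets criterion W1.
By R23 (it is inert, it has marker V1, it is tagged M1): it is light-sensitive.
By R25 (it is disposed as waste stream B): it meets criterion M.
By R27 (it is in state Z, it is tagged M1): it reacts with water.
By R30 (it meets criterion W1, it has marker F1): it is a base.
By R31 (it is neutralized first, it is labeled, it carries flag T1): it has marker V.
By R33 (it meets criterion P, it is tagged M1, it satisfies condition B1): it is tagged W.
By R16 (it is a base): it carries flag L.
By R19 (it is light-sensitive, it carries flag T): it requires PPE level 3.
By R20 (it has marker V, it has attribute U): it carries flag Z1.
By R24 (it reacts with water, it is disposed as waste stream B): it is corrosive.
By R8 (it carries flag Z1, it satisfies condition B1): it meets criterion Q.
By R10 (it carries flag L, it requires PPE level 3): it is tagged H.
By R22 (it is corrosive, it meets criterion M): it is classified as S.
By R32 (it is tagged H): it carries flag Y1.
By R34 (it is tagged W, it is classified as S): it meets criterion D1.
By R37 (it meets criterion Q): it is tagged N.
By R13 (it is tagged N, it has attribute C): it satisfies condition K.
By R28 (it satisfies condition K, it carries flag Y1, it meets criterion D1): it is classified as X.

Yes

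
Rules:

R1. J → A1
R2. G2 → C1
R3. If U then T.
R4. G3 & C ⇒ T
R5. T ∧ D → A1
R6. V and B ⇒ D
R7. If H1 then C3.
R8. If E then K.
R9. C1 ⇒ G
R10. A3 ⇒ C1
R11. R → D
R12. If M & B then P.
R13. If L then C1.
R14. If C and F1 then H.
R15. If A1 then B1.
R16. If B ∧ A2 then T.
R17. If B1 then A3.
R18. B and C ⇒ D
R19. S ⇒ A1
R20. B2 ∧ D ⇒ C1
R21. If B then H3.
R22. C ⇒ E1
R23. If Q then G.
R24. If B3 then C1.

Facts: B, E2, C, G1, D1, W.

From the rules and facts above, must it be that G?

Forward chaining from the given facts derives: D, H3, E1.
Rules concluding G: R9 needs C1; R23 needs Q — none of these are established.

No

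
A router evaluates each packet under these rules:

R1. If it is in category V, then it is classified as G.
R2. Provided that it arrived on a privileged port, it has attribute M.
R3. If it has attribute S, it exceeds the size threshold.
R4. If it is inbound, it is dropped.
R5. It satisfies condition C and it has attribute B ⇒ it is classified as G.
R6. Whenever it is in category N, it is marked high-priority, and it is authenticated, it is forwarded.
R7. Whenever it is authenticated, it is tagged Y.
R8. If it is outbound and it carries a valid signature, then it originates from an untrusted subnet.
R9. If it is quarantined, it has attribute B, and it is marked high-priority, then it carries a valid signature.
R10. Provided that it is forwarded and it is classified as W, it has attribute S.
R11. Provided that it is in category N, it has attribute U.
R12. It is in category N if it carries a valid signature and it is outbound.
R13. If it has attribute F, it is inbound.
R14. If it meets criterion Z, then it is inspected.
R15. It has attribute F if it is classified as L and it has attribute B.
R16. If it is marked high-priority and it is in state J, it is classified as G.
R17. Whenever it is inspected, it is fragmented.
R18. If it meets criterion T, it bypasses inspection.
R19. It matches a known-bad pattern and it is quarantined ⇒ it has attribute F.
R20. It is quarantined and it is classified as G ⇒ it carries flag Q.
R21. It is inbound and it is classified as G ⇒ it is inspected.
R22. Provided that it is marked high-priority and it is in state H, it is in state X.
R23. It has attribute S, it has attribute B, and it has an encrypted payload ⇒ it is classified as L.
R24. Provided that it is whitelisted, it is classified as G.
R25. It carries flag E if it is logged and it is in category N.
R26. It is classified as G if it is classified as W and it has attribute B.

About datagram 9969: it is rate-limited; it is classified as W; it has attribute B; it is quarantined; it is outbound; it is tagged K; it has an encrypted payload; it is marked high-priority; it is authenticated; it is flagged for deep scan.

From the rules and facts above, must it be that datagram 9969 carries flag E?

No

Forward chaining from the given facts derives: is tagged Y, carries a valid signature, is in category N, is classified as G, is forwarded, originates from an untrusted subnet, has attribute S, has attribute U, carries flag Q, is classified as L, exceeds the size threshold, has attribute F, is inbound, is inspected, is dropped, is fragmented.
The only rule concluding "it carries flag E" is R25, which needs "it is logged"; that is never established.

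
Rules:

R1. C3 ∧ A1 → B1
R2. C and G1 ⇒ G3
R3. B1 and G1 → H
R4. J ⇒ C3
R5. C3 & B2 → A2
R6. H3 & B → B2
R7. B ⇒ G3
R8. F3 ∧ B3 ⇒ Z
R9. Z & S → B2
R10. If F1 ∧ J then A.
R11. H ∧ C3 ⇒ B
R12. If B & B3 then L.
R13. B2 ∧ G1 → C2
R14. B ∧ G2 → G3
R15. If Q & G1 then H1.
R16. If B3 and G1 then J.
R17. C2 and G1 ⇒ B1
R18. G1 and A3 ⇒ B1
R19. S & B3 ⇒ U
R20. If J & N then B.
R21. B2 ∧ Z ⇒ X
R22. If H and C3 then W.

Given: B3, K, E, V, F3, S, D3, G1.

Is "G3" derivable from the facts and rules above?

Yes

Z  (by R8: F3, B3)
B2  (by R9: Z, S)
C2  (by R13: B2, G1)
J  (by R16: B3, G1)
B1  (by R17: C2, G1)
H  (by R3: B1, G1)
C3  (by R4: J)
B  (by R11: H, C3)
G3  (by R7: B)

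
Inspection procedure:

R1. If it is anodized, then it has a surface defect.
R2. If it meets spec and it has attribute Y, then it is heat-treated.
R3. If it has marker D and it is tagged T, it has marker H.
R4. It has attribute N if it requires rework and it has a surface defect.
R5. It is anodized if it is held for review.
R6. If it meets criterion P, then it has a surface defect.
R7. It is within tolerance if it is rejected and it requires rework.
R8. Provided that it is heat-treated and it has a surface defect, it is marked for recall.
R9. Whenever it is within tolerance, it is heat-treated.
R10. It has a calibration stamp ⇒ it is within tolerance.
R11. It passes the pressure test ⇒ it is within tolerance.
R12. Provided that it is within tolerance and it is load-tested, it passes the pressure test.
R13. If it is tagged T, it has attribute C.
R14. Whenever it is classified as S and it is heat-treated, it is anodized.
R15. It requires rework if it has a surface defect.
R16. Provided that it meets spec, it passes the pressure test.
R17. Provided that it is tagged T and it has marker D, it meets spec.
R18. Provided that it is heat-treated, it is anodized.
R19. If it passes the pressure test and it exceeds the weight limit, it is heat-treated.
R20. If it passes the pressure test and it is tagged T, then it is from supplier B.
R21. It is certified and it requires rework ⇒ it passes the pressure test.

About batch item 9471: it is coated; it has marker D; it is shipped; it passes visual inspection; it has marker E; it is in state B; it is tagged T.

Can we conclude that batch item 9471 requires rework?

Yes

By R17 (it is tagged T, it has marker D): it meets spec.
By R16 (it meets spec): it passes the pressure test.
By R11 (it passes the pressure test): it is within tolerance.
By R9 (it is within tolerance): it is heat-treated.
By R18 (it is heat-treated): it is anodized.
By R1 (it is anodized): it has a surface defect.
By R15 (it has a surface defect): it requires rework.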